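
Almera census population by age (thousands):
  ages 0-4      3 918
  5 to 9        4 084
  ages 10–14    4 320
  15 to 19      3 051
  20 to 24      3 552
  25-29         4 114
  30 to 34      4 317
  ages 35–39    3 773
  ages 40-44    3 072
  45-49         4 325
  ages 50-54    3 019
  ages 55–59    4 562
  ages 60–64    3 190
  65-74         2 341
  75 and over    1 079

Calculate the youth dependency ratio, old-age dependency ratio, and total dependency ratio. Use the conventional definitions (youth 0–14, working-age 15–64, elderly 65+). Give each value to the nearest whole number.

Youth dependency ratio: 33
Old-age dependency ratio: 9
Total dependency ratio: 43

0–14: 3 918 + 4 084 + 4 320 = 12 322
15–64: 3 051 + 3 552 + 4 114 + 4 317 + 3 773 + 3 072 + 4 325 + 3 019 + 4 562 + 3 190 = 36 975
65+: 2 341 + 1 079 = 3 420
Youth dependency ratio = 12 322 / 36 975 × 100 = 33
Old-age dependency ratio = 3 420 / 36 975 × 100 = 9
Total dependency ratio = (12 322 + 3 420) / 36 975 × 100 = 15 742 / 36 975 × 100 = 43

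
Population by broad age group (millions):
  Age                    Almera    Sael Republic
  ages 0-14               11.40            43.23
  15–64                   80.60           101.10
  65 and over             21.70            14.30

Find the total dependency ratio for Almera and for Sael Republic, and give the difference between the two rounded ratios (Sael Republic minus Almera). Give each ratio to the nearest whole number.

Almera: 41
Sael Republic: 57
Difference: +16

Almera: (11.40 + 21.70) / 80.60 × 100 = 33.10 / 80.60 × 100 = 41
Sael Republic: (43.23 + 14.30) / 101.10 × 100 = 57.53 / 101.10 × 100 = 57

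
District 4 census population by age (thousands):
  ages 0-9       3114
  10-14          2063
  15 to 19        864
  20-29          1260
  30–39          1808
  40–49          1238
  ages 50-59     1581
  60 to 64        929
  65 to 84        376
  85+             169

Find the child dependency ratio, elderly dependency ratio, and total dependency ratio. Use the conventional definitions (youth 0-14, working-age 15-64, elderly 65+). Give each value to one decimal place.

Youth dependency ratio: 67.4
Old-age dependency ratio: 7.1
Total dependency ratio: 74.5

0–14: 3114 + 2063 = 5177
15–64: 864 + 1260 + 1808 + 1238 + 1581 + 929 = 7680
65+: 376 + 169 = 545
Youth dependency ratio = 5177 / 7680 × 100 = 67.4
Old-age dependency ratio = 545 / 7680 × 100 = 7.1
Total dependency ratio = (5177 + 545) / 7680 × 100 = 5722 / 7680 × 100 = 74.5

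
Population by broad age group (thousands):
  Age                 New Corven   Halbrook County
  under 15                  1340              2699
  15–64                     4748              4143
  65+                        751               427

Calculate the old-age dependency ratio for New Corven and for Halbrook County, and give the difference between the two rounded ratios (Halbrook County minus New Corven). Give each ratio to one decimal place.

New Corven: 15.8
Halbrook County: 10.3
Difference: -5.5

New Corven: 751 / 4748 × 100 = 15.8
Halbrook County: 427 / 4143 × 100 = 10.3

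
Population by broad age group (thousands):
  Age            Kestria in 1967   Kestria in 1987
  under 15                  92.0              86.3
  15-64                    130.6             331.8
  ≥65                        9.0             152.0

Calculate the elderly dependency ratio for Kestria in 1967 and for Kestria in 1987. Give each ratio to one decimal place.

Kestria in 1967: 6.9
Kestria in 1987: 45.8

Kestria in 1967: 9.0 / 130.6 × 100 = 6.9
Kestria in 1987: 152.0 / 331.8 × 100 = 45.8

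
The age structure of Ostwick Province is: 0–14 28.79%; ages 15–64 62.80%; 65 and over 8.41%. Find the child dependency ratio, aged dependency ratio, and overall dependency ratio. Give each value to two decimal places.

Youth dependency ratio: 45.84
Old-age dependency ratio: 13.39
Total dependency ratio: 59.24

Youth dependency ratio = 28.79 / 62.80 × 100 = 45.84
Old-age dependency ratio = 8.41 / 62.80 × 100 = 13.39
Total dependency ratio = (28.79 + 8.41) / 62.80 × 100 = 37.20 / 62.80 × 100 = 59.24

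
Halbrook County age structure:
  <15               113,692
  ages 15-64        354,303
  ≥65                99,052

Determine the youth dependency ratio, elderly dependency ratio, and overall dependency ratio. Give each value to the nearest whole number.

Youth dependency ratio: 32
Old-age dependency ratio: 28
Total dependency ratio: 60

Youth dependency ratio = 113,692 / 354,303 × 100 = 32
Old-age dependency ratio = 99,052 / 354,303 × 100 = 28
Total dependency ratio = (113,692 + 99,052) / 354,303 × 100 = 212,744 / 354,303 × 100 = 60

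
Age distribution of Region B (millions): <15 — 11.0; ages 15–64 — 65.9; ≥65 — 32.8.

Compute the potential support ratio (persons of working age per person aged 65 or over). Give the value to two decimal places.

Potential support ratio = 65.9 / 32.8 = 2.01

Potential support ratio: 2.01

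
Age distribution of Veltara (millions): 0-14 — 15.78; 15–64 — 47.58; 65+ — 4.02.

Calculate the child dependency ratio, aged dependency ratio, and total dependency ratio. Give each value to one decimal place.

Youth dependency ratio = 15.78 / 47.58 × 100 = 33.2
Old-age dependency ratio = 4.02 / 47.58 × 100 = 8.4
Total dependency ratio = (15.78 + 4.02) / 47.58 × 100 = 19.80 / 47.58 × 100 = 41.6

Youth dependency ratio: 33.2
Old-age dependency ratio: 8.4
Total dependency ratio: 41.6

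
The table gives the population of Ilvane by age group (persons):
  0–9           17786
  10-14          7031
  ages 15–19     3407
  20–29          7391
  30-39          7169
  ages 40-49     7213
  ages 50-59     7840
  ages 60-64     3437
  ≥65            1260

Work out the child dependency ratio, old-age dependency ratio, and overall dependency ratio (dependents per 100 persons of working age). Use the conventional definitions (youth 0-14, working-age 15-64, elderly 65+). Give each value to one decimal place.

Youth dependency ratio: 68.1
Old-age dependency ratio: 3.5
Total dependency ratio: 71.5

0–14: 17786 + 7031 = 24817
15–64: 3407 + 7391 + 7169 + 7213 + 7840 + 3437 = 36457
65+: 1260
Youth dependency ratio = 24817 / 36457 × 100 = 68.1
Old-age dependency ratio = 1260 / 36457 × 100 = 3.5
Total dependency ratio = (24817 + 1260) / 36457 × 100 = 26077 / 36457 × 100 = 71.5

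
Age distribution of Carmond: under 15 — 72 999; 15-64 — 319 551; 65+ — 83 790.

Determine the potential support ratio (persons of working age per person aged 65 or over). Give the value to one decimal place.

Potential support ratio: 3.8

Potential support ratio = 319 551 / 83 790 = 3.8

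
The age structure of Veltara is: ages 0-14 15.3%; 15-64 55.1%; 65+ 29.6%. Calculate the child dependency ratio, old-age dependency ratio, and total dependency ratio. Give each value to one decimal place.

Youth dependency ratio = 15.3 / 55.1 × 100 = 27.8
Old-age dependency ratio = 29.6 / 55.1 × 100 = 53.7
Total dependency ratio = (15.3 + 29.6) / 55.1 × 100 = 44.9 / 55.1 × 100 = 81.5

Youth dependency ratio: 27.8
Old-age dependency ratio: 53.7
Total dependency ratio: 81.5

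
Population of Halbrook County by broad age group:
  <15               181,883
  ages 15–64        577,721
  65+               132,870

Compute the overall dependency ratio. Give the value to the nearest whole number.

Total dependency ratio = (181,883 + 132,870) / 577,721 × 100 = 314,753 / 577,721 × 100 = 54

Total dependency ratio: 54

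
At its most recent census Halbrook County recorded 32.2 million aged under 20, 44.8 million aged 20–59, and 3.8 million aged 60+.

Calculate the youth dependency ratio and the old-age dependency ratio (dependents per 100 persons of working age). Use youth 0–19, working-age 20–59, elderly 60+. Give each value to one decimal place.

Youth dependency ratio: 71.9
Old-age dependency ratio: 8.5

Youth dependency ratio = 32.2 / 44.8 × 100 = 71.9
Old-age dependency ratio = 3.8 / 44.8 × 100 = 8.5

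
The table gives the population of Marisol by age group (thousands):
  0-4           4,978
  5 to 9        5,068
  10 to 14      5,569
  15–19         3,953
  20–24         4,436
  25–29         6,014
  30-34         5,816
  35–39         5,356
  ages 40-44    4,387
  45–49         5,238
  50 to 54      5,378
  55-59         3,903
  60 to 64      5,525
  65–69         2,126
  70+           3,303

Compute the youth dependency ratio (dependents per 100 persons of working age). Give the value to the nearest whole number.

Youth dependency ratio: 31

0–14: 4,978 + 5,068 + 5,569 = 15,615
15–64: 3,953 + 4,436 + 6,014 + 5,816 + 5,356 + 4,387 + 5,238 + 5,378 + 3,903 + 5,525 = 50,006
65+: 2,126 + 3,303 = 5,429
Youth dependency ratio = 15,615 / 50,006 × 100 = 31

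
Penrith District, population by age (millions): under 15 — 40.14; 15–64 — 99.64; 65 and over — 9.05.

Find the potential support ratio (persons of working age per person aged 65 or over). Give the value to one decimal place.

Potential support ratio: 11.0

Potential support ratio = 99.64 / 9.05 = 11.0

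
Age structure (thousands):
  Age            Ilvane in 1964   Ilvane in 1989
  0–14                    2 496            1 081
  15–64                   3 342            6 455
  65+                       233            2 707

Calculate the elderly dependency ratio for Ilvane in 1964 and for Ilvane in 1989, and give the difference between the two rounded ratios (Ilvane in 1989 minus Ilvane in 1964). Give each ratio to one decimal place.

Ilvane in 1964: 7.0
Ilvane in 1989: 41.9
Difference: +34.9

Ilvane in 1964: 233 / 3 342 × 100 = 7.0
Ilvane in 1989: 2 707 / 6 455 × 100 = 41.9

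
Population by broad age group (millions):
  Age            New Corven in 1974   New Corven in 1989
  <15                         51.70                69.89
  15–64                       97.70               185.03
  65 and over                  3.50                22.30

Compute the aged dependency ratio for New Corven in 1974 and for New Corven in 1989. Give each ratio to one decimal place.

New Corven in 1974: 3.6
New Corven in 1989: 12.1

New Corven in 1974: 3.50 / 97.70 × 100 = 3.6
New Corven in 1989: 22.30 / 185.03 × 100 = 12.1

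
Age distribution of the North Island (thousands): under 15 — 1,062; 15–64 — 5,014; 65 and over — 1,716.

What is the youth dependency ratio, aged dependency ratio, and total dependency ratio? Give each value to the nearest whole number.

Youth dependency ratio: 21
Old-age dependency ratio: 34
Total dependency ratio: 55

Youth dependency ratio = 1,062 / 5,014 × 100 = 21
Old-age dependency ratio = 1,716 / 5,014 × 100 = 34
Total dependency ratio = (1,062 + 1,716) / 5,014 × 100 = 2,778 / 5,014 × 100 = 55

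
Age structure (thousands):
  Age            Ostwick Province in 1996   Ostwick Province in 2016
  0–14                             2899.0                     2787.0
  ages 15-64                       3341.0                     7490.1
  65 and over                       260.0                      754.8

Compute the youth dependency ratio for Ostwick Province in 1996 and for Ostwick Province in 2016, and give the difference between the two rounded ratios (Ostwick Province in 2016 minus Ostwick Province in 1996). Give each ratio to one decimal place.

Ostwick Province in 1996: 2899.0 / 3341.0 × 100 = 86.8
Ostwick Province in 2016: 2787.0 / 7490.1 × 100 = 37.2

Ostwick Province in 1996: 86.8
Ostwick Province in 2016: 37.2
Difference: -49.6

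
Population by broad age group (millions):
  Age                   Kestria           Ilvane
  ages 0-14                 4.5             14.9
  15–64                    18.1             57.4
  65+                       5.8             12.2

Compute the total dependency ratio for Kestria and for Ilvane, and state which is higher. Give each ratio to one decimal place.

Kestria: 56.9
Ilvane: 47.2
Higher: Kestria

Kestria: (4.5 + 5.8) / 18.1 × 100 = 10.3 / 18.1 × 100 = 56.9
Ilvane: (14.9 + 12.2) / 57.4 × 100 = 27.1 / 57.4 × 100 = 47.2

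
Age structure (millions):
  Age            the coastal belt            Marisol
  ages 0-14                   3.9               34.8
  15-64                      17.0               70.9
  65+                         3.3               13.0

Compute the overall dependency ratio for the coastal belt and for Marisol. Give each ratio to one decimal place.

the coastal belt: (3.9 + 3.3) / 17.0 × 100 = 7.2 / 17.0 × 100 = 42.4
Marisol: (34.8 + 13.0) / 70.9 × 100 = 47.8 / 70.9 × 100 = 67.4

the coastal belt: 42.4
Marisol: 67.4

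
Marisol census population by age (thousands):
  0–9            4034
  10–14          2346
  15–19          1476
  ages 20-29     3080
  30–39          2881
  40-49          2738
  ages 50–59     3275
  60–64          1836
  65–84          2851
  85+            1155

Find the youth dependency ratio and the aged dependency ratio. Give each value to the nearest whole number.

0–14: 4034 + 2346 = 6380
15–64: 1476 + 3080 + 2881 + 2738 + 3275 + 1836 = 15286
65+: 2851 + 1155 = 4006
Youth dependency ratio = 6380 / 15286 × 100 = 42
Old-age dependency ratio = 4006 / 15286 × 100 = 26

Youth dependency ratio: 42
Old-age dependency ratio: 26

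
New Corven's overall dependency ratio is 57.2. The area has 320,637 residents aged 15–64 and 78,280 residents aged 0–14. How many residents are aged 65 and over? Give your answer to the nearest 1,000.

Total dependency ratio = (youth + elderly) / working-age × 100
57.2 = (78,280 + E) / 320,637 × 100
⇒ 105,000

Aged 65 and over: 105,000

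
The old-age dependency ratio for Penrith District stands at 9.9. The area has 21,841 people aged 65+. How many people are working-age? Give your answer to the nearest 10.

Working-age: 220,620

Old-age dependency ratio = elderly / working-age × 100
9.9 = 21,841 / W × 100
⇒ 220,620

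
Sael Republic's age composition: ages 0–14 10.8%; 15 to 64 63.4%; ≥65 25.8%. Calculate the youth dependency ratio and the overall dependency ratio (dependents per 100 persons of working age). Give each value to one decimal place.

Youth dependency ratio = 10.8 / 63.4 × 100 = 17.0
Total dependency ratio = (10.8 + 25.8) / 63.4 × 100 = 36.6 / 63.4 × 100 = 57.7

Youth dependency ratio: 17.0
Total dependency ratio: 57.7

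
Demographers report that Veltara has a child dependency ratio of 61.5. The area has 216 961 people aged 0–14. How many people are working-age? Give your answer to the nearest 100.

Working-age: 352 800

Youth dependency ratio = youth / working-age × 100
61.5 = 216 961 / W × 100
⇒ 352 800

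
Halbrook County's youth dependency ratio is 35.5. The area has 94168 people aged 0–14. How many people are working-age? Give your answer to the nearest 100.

Youth dependency ratio = youth / working-age × 100
35.5 = 94168 / W × 100
⇒ 265300

Working-age: 265300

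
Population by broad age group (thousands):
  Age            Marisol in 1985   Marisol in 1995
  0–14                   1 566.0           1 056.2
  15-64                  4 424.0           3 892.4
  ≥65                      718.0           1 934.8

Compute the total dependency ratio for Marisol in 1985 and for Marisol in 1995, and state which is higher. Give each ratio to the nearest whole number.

Marisol in 1985: 52
Marisol in 1995: 77
Higher: Marisol in 1995

Marisol in 1985: (1 566.0 + 718.0) / 4 424.0 × 100 = 2 284.0 / 4 424.0 × 100 = 52
Marisol in 1995: (1 056.2 + 1 934.8) / 3 892.4 × 100 = 2 991.0 / 3 892.4 × 100 = 77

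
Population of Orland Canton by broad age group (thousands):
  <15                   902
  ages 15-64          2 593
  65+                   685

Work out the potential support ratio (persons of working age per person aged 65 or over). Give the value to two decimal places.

Potential support ratio = 2 593 / 685 = 3.79

Potential support ratio: 3.79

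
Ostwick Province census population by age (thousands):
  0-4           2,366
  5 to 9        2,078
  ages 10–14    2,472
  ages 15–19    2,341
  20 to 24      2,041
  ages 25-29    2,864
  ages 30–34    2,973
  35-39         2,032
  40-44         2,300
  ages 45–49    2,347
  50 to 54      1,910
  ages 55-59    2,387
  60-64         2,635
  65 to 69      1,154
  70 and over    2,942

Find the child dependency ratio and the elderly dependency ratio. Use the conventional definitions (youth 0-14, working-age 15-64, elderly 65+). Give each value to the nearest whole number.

Youth dependency ratio: 29
Old-age dependency ratio: 17

0–14: 2,366 + 2,078 + 2,472 = 6,916
15–64: 2,341 + 2,041 + 2,864 + 2,973 + 2,032 + 2,300 + 2,347 + 1,910 + 2,387 + 2,635 = 23,830
65+: 1,154 + 2,942 = 4,096
Youth dependency ratio = 6,916 / 23,830 × 100 = 29
Old-age dependency ratio = 4,096 / 23,830 × 100 = 17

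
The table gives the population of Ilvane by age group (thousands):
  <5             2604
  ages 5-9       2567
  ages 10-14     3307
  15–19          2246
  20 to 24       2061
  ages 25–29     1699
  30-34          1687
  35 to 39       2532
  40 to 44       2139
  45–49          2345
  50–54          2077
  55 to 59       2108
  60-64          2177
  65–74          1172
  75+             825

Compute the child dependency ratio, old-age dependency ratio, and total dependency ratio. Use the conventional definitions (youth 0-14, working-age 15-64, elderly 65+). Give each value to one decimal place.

Youth dependency ratio: 40.2
Old-age dependency ratio: 9.5
Total dependency ratio: 49.7

0–14: 2604 + 2567 + 3307 = 8478
15–64: 2246 + 2061 + 1699 + 1687 + 2532 + 2139 + 2345 + 2077 + 2108 + 2177 = 21071
65+: 1172 + 825 = 1997
Youth dependency ratio = 8478 / 21071 × 100 = 40.2
Old-age dependency ratio = 1997 / 21071 × 100 = 9.5
Total dependency ratio = (8478 + 1997) / 21071 × 100 = 10475 / 21071 × 100 = 49.7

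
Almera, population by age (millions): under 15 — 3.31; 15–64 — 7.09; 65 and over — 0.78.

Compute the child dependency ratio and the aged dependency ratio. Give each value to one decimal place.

Youth dependency ratio: 46.7
Old-age dependency ratio: 11.0

Youth dependency ratio = 3.31 / 7.09 × 100 = 46.7
Old-age dependency ratio = 0.78 / 7.09 × 100 = 11.0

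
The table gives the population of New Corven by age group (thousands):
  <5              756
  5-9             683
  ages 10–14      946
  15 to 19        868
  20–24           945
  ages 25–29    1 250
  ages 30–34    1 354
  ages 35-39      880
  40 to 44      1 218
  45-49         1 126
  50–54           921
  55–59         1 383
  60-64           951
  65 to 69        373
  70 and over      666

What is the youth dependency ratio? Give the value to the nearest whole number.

Youth dependency ratio: 22

0–14: 756 + 683 + 946 = 2 385
15–64: 868 + 945 + 1 250 + 1 354 + 880 + 1 218 + 1 126 + 921 + 1 383 + 951 = 10 896
65+: 373 + 666 = 1 039
Youth dependency ratio = 2 385 / 10 896 × 100 = 22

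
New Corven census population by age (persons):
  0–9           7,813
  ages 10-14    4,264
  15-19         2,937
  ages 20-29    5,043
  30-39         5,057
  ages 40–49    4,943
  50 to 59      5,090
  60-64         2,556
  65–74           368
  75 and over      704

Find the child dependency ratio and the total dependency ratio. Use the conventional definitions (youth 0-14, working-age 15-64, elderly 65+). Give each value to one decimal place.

Youth dependency ratio: 47.1
Total dependency ratio: 51.3

0–14: 7,813 + 4,264 = 12,077
15–64: 2,937 + 5,043 + 5,057 + 4,943 + 5,090 + 2,556 = 25,626
65+: 368 + 704 = 1,072
Youth dependency ratio = 12,077 / 25,626 × 100 = 47.1
Total dependency ratio = (12,077 + 1,072) / 25,626 × 100 = 13,149 / 25,626 × 100 = 51.3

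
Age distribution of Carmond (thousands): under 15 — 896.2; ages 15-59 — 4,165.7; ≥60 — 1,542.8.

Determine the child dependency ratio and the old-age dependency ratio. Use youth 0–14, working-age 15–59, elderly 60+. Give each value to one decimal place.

Youth dependency ratio: 21.5
Old-age dependency ratio: 37.0

Youth dependency ratio = 896.2 / 4,165.7 × 100 = 21.5
Old-age dependency ratio = 1,542.8 / 4,165.7 × 100 = 37.0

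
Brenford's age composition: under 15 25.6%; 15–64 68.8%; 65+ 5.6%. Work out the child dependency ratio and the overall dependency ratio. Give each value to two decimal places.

Youth dependency ratio: 37.21
Total dependency ratio: 45.35

Youth dependency ratio = 25.6 / 68.8 × 100 = 37.21
Total dependency ratio = (25.6 + 5.6) / 68.8 × 100 = 31.2 / 68.8 × 100 = 45.35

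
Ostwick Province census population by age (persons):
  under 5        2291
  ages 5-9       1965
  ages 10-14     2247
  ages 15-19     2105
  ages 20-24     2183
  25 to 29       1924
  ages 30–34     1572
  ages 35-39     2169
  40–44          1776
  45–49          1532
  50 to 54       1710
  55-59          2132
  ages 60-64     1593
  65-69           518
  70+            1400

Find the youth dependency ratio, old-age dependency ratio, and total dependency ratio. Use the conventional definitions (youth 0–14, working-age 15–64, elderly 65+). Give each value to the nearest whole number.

Youth dependency ratio: 35
Old-age dependency ratio: 10
Total dependency ratio: 45

0–14: 2291 + 1965 + 2247 = 6503
15–64: 2105 + 2183 + 1924 + 1572 + 2169 + 1776 + 1532 + 1710 + 2132 + 1593 = 18696
65+: 518 + 1400 = 1918
Youth dependency ratio = 6503 / 18696 × 100 = 35
Old-age dependency ratio = 1918 / 18696 × 100 = 10
Total dependency ratio = (6503 + 1918) / 18696 × 100 = 8421 / 18696 × 100 = 45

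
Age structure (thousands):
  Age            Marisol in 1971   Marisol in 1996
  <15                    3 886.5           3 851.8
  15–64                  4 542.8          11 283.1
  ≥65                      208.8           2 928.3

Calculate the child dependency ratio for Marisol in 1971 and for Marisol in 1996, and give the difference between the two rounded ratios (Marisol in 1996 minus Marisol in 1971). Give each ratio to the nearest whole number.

Marisol in 1971: 3 886.5 / 4 542.8 × 100 = 86
Marisol in 1996: 3 851.8 / 11 283.1 × 100 = 34

Marisol in 1971: 86
Marisol in 1996: 34
Difference: -52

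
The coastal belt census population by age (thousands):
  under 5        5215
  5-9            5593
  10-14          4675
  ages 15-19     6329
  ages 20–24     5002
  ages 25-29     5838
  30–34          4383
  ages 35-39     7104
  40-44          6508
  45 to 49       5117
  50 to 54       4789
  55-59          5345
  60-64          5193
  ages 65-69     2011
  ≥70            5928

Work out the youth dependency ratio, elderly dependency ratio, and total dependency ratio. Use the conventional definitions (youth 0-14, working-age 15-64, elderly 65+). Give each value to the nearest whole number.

0–14: 5215 + 5593 + 4675 = 15483
15–64: 6329 + 5002 + 5838 + 4383 + 7104 + 6508 + 5117 + 4789 + 5345 + 5193 = 55608
65+: 2011 + 5928 = 7939
Youth dependency ratio = 15483 / 55608 × 100 = 28
Old-age dependency ratio = 7939 / 55608 × 100 = 14
Total dependency ratio = (15483 + 7939) / 55608 × 100 = 23422 / 55608 × 100 = 42

Youth dependency ratio: 28
Old-age dependency ratio: 14
Total dependency ratio: 42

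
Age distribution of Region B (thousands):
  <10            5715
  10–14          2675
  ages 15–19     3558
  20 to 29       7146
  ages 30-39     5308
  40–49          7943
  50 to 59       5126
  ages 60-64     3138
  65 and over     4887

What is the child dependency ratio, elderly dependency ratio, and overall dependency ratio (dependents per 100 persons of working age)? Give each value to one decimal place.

0–14: 5715 + 2675 = 8390
15–64: 3558 + 7146 + 5308 + 7943 + 5126 + 3138 = 32219
65+: 4887
Youth dependency ratio = 8390 / 32219 × 100 = 26.0
Old-age dependency ratio = 4887 / 32219 × 100 = 15.2
Total dependency ratio = (8390 + 4887) / 32219 × 100 = 13277 / 32219 × 100 = 41.2

Youth dependency ratio: 26.0
Old-age dependency ratio: 15.2
Total dependency ratio: 41.2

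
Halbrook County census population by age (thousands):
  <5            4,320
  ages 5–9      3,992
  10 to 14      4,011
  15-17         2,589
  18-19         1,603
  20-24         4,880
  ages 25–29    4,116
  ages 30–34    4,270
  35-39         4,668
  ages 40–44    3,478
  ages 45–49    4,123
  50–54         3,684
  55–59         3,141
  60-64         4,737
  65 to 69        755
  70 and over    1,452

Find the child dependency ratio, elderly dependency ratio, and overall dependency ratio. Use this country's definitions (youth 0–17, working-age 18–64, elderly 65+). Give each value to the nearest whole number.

0–17: 4,320 + 3,992 + 4,011 + 2,589 = 14,912
18–64: 1,603 + 4,880 + 4,116 + 4,270 + 4,668 + 3,478 + 4,123 + 3,684 + 3,141 + 4,737 = 38,700
65+: 755 + 1,452 = 2,207
Youth dependency ratio = 14,912 / 38,700 × 100 = 39
Old-age dependency ratio = 2,207 / 38,700 × 100 = 6
Total dependency ratio = (14,912 + 2,207) / 38,700 × 100 = 17,119 / 38,700 × 100 = 44

Youth dependency ratio: 39
Old-age dependency ratio: 6
Total dependency ratio: 44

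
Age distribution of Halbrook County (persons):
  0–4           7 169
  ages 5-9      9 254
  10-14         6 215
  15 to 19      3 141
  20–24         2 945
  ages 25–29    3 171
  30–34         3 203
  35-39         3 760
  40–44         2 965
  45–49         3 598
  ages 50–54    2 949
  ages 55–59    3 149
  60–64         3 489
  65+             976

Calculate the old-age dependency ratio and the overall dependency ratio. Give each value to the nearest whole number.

Old-age dependency ratio: 3
Total dependency ratio: 73

0–14: 7 169 + 9 254 + 6 215 = 22 638
15–64: 3 141 + 2 945 + 3 171 + 3 203 + 3 760 + 2 965 + 3 598 + 2 949 + 3 149 + 3 489 = 32 370
65+: 976
Old-age dependency ratio = 976 / 32 370 × 100 = 3
Total dependency ratio = (22 638 + 976) / 32 370 × 100 = 23 614 / 32 370 × 100 = 73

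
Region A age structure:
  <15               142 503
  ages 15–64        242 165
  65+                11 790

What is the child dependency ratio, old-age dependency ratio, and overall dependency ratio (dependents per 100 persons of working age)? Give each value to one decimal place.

Youth dependency ratio: 58.8
Old-age dependency ratio: 4.9
Total dependency ratio: 63.7

Youth dependency ratio = 142 503 / 242 165 × 100 = 58.8
Old-age dependency ratio = 11 790 / 242 165 × 100 = 4.9
Total dependency ratio = (142 503 + 11 790) / 242 165 × 100 = 154 293 / 242 165 × 100 = 63.7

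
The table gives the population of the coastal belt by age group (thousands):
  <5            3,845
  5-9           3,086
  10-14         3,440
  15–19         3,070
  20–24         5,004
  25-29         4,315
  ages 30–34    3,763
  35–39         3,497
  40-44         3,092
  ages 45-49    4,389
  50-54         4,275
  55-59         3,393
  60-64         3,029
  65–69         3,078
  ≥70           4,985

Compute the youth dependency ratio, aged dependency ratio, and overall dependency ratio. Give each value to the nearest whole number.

0–14: 3,845 + 3,086 + 3,440 = 10,371
15–64: 3,070 + 5,004 + 4,315 + 3,763 + 3,497 + 3,092 + 4,389 + 4,275 + 3,393 + 3,029 = 37,827
65+: 3,078 + 4,985 = 8,063
Youth dependency ratio = 10,371 / 37,827 × 100 = 27
Old-age dependency ratio = 8,063 / 37,827 × 100 = 21
Total dependency ratio = (10,371 + 8,063) / 37,827 × 100 = 18,434 / 37,827 × 100 = 49

Youth dependency ratio: 27
Old-age dependency ratio: 21
Total dependency ratio: 49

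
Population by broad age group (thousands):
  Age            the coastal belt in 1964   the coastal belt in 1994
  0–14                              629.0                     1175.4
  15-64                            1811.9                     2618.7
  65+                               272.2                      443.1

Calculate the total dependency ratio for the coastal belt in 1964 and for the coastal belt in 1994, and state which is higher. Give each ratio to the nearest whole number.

the coastal belt in 1964: (629.0 + 272.2) / 1811.9 × 100 = 901.2 / 1811.9 × 100 = 50
the coastal belt in 1994: (1175.4 + 443.1) / 2618.7 × 100 = 1618.5 / 2618.7 × 100 = 62

the coastal belt in 1964: 50
the coastal belt in 1994: 62
Higher: the coastal belt in 1994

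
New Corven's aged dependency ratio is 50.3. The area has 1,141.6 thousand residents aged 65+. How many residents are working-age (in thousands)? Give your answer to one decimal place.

Working-age: 2,269.6

Old-age dependency ratio = elderly / working-age × 100
50.3 = 1,141.6 / W × 100
⇒ 2,269.6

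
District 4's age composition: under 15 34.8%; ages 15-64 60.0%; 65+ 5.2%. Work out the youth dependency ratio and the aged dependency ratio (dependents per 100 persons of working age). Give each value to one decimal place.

Youth dependency ratio = 34.8 / 60.0 × 100 = 58.0
Old-age dependency ratio = 5.2 / 60.0 × 100 = 8.7

Youth dependency ratio: 58.0
Old-age dependency ratio: 8.7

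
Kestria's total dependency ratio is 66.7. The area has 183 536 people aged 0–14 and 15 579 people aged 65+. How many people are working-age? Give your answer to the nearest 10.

Total dependency ratio = (youth + elderly) / working-age × 100
66.7 = (183 536 + 15 579) / W × 100
⇒ 298 520

Working-age: 298 520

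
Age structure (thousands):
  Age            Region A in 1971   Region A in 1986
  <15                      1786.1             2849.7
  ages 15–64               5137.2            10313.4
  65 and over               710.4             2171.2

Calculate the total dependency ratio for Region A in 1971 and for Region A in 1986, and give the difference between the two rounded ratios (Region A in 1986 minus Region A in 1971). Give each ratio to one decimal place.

Region A in 1971: 48.6
Region A in 1986: 48.7
Difference: +0.1

Region A in 1971: (1786.1 + 710.4) / 5137.2 × 100 = 2496.5 / 5137.2 × 100 = 48.6
Region A in 1986: (2849.7 + 2171.2) / 10313.4 × 100 = 5020.9 / 10313.4 × 100 = 48.7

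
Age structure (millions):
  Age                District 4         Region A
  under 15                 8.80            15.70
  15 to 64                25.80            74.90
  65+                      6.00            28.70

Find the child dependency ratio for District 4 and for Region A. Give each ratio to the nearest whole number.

District 4: 34
Region A: 21

District 4: 8.80 / 25.80 × 100 = 34
Region A: 15.70 / 74.90 × 100 = 21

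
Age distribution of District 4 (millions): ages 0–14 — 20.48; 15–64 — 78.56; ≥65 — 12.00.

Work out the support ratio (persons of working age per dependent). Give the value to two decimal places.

Support ratio: 2.42

Support ratio = 78.56 / (20.48 + 12.00) = 78.56 / 32.48 = 2.42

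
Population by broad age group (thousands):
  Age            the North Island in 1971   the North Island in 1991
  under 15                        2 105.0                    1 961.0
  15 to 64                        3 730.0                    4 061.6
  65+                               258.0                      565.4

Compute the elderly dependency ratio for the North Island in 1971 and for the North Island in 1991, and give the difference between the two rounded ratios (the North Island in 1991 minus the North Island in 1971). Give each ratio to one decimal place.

the North Island in 1971: 6.9
the North Island in 1991: 13.9
Difference: +7.0

the North Island in 1971: 258.0 / 3 730.0 × 100 = 6.9
the North Island in 1991: 565.4 / 4 061.6 × 100 = 13.9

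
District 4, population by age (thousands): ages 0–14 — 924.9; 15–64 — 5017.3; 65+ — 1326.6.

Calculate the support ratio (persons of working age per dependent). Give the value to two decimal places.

Support ratio: 2.23

Support ratio = 5017.3 / (924.9 + 1326.6) = 5017.3 / 2251.5 = 2.23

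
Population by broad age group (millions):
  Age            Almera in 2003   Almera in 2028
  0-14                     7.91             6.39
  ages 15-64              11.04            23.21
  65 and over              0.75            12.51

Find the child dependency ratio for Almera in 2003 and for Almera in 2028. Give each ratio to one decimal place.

Almera in 2003: 7.91 / 11.04 × 100 = 71.6
Almera in 2028: 6.39 / 23.21 × 100 = 27.5

Almera in 2003: 71.6
Almera in 2028: 27.5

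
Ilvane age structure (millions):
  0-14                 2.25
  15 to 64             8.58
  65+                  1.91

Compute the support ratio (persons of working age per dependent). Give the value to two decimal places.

Support ratio = 8.58 / (2.25 + 1.91) = 8.58 / 4.16 = 2.06

Support ratio: 2.06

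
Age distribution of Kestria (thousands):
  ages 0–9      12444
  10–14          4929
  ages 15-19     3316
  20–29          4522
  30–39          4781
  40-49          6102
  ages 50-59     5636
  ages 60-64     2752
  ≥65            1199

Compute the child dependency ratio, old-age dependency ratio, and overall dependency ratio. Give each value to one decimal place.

Youth dependency ratio: 64.1
Old-age dependency ratio: 4.4
Total dependency ratio: 68.5

0–14: 12444 + 4929 = 17373
15–64: 3316 + 4522 + 4781 + 6102 + 5636 + 2752 = 27109
65+: 1199
Youth dependency ratio = 17373 / 27109 × 100 = 64.1
Old-age dependency ratio = 1199 / 27109 × 100 = 4.4
Total dependency ratio = (17373 + 1199) / 27109 × 100 = 18572 / 27109 × 100 = 68.5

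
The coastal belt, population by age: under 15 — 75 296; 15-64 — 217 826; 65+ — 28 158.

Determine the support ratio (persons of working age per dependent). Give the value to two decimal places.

Support ratio: 2.11

Support ratio = 217 826 / (75 296 + 28 158) = 217 826 / 103 454 = 2.11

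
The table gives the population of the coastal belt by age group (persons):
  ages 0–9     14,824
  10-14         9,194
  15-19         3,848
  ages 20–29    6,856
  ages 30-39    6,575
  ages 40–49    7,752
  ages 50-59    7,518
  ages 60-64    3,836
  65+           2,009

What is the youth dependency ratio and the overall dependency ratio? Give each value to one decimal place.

Youth dependency ratio: 66.0
Total dependency ratio: 71.5

0–14: 14,824 + 9,194 = 24,018
15–64: 3,848 + 6,856 + 6,575 + 7,752 + 7,518 + 3,836 = 36,385
65+: 2,009
Youth dependency ratio = 24,018 / 36,385 × 100 = 66.0
Total dependency ratio = (24,018 + 2,009) / 36,385 × 100 = 26,027 / 36,385 × 100 = 71.5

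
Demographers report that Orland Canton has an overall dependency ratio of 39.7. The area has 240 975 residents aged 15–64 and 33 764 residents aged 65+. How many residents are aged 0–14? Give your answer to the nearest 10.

Total dependency ratio = (youth + elderly) / working-age × 100
39.7 = (Y + 33 764) / 240 975 × 100
⇒ 61 900

Aged 0–14: 61 900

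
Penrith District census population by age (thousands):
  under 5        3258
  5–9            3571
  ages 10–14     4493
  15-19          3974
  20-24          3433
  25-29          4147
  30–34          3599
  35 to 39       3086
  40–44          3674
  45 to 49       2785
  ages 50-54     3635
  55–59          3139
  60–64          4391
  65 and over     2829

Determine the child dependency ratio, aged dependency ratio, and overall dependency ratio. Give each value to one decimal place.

0–14: 3258 + 3571 + 4493 = 11322
15–64: 3974 + 3433 + 4147 + 3599 + 3086 + 3674 + 2785 + 3635 + 3139 + 4391 = 35863
65+: 2829
Youth dependency ratio = 11322 / 35863 × 100 = 31.6
Old-age dependency ratio = 2829 / 35863 × 100 = 7.9
Total dependency ratio = (11322 + 2829) / 35863 × 100 = 14151 / 35863 × 100 = 39.5

Youth dependency ratio: 31.6
Old-age dependency ratio: 7.9
Total dependency ratio: 39.5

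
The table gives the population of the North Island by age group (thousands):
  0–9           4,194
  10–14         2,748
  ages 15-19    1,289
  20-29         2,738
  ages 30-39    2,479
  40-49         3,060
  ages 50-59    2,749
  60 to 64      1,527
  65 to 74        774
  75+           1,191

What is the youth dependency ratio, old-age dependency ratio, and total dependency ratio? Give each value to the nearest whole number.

Youth dependency ratio: 50
Old-age dependency ratio: 14
Total dependency ratio: 64

0–14: 4,194 + 2,748 = 6,942
15–64: 1,289 + 2,738 + 2,479 + 3,060 + 2,749 + 1,527 = 13,842
65+: 774 + 1,191 = 1,965
Youth dependency ratio = 6,942 / 13,842 × 100 = 50
Old-age dependency ratio = 1,965 / 13,842 × 100 = 14
Total dependency ratio = (6,942 + 1,965) / 13,842 × 100 = 8,907 / 13,842 × 100 = 64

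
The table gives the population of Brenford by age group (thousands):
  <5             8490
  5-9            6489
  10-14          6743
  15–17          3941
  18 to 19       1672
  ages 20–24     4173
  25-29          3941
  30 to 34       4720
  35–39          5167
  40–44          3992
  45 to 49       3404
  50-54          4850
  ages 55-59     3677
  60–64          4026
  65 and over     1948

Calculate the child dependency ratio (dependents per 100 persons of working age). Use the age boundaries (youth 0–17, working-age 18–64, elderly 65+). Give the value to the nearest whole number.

0–17: 8490 + 6489 + 6743 + 3941 = 25663
18–64: 1672 + 4173 + 3941 + 4720 + 5167 + 3992 + 3404 + 4850 + 3677 + 4026 = 39622
65+: 1948
Youth dependency ratio = 25663 / 39622 × 100 = 65

Youth dependency ratio: 65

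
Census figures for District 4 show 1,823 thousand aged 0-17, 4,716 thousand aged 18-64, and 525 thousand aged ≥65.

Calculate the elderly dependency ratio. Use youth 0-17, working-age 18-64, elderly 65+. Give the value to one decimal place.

Old-age dependency ratio: 11.1

Old-age dependency ratio = 525 / 4,716 × 100 = 11.1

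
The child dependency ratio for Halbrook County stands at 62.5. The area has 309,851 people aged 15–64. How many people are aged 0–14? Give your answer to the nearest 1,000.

Youth dependency ratio = youth / working-age × 100
62.5 = Y / 309,851 × 100
⇒ 194,000

Aged 0–14: 194,000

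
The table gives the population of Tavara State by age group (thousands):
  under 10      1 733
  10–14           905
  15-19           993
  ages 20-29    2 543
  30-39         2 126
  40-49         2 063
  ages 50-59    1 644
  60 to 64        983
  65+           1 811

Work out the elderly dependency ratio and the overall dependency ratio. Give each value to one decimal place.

0–14: 1 733 + 905 = 2 638
15–64: 993 + 2 543 + 2 126 + 2 063 + 1 644 + 983 = 10 352
65+: 1 811
Old-age dependency ratio = 1 811 / 10 352 × 100 = 17.5
Total dependency ratio = (2 638 + 1 811) / 10 352 × 100 = 4 449 / 10 352 × 100 = 43.0

Old-age dependency ratio: 17.5
Total dependency ratio: 43.0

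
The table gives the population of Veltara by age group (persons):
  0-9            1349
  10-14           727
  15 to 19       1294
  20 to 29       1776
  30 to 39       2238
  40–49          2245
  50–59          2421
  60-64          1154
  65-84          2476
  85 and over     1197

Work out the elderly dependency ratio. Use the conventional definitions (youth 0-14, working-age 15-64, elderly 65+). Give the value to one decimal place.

0–14: 1349 + 727 = 2076
15–64: 1294 + 1776 + 2238 + 2245 + 2421 + 1154 = 11128
65+: 2476 + 1197 = 3673
Old-age dependency ratio = 3673 / 11128 × 100 = 33.0

Old-age dependency ratio: 33.0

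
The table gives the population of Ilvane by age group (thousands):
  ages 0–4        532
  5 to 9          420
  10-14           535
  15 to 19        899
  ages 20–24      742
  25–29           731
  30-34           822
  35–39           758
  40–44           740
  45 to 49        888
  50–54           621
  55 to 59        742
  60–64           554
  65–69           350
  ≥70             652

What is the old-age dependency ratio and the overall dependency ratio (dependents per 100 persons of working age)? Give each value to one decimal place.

0–14: 532 + 420 + 535 = 1 487
15–64: 899 + 742 + 731 + 822 + 758 + 740 + 888 + 621 + 742 + 554 = 7 497
65+: 350 + 652 = 1 002
Old-age dependency ratio = 1 002 / 7 497 × 100 = 13.4
Total dependency ratio = (1 487 + 1 002) / 7 497 × 100 = 2 489 / 7 497 × 100 = 33.2

Old-age dependency ratio: 13.4
Total dependency ratio: 33.2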